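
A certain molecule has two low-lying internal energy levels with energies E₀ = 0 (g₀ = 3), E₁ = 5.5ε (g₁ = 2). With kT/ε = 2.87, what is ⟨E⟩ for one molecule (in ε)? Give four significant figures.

Eᵢ/kT = 0, 1.91638.
Z = Σ gᵢe^(−Eᵢ/kT) = 3·e^(−0) + 2·e^(−1.91638) = 3.00000 + 0.294277 = 3.29428.
⟨E⟩ = Σ Eᵢ gᵢe^(−Eᵢ/kT) / Z = (0·3.00000 + 5.5·0.294277) / 3.29428 = 0.4913 ε.

0.4913 ε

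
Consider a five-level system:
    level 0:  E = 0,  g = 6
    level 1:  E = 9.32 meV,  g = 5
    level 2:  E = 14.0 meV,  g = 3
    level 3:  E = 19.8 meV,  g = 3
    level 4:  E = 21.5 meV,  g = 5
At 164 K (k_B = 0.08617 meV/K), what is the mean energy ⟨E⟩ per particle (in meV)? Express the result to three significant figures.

6.75 meV

k_BT = 0.08617 × 164 K = 14.132 meV.
Eᵢ/kT = 0, 0.65950, 0.99066, 1.4011, 1.5214.
Z = Σ gᵢe^(−Eᵢ/kT) = 6·e^(−0) + 5·e^(−0.65950) + 3·e^(−0.99066) + 3·e^(−1.4011) + 5·e^(−1.5214) = 6.0000 + 2.5855 + 1.1140 + 0.73898 + 1.0920 = 11.530.
⟨E⟩ = Σ Eᵢ gᵢe^(−Eᵢ/kT) / Z = (0·6.0000 + 9.32·2.5855 + 14.0·1.1140 + 19.8·0.73898 + 21.5·1.0920) / 11.530 = 6.75 meV.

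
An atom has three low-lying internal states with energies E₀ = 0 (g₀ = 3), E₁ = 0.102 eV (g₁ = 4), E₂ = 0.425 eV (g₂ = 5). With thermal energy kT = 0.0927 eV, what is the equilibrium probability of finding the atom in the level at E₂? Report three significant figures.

0.0116

Eᵢ/kT = 0, 1.1003, 4.5847.
Z = Σ gᵢe^(−Eᵢ/kT) = 3·e^(−0) + 4·e^(−1.1003) + 5·e^(−4.5847) = 3.0000 + 1.3311 + 0.051034 = 4.3821.
P₂ = g₂ e^(−E₂/kT) / Z = 0.051034/4.3821 = 0.0116.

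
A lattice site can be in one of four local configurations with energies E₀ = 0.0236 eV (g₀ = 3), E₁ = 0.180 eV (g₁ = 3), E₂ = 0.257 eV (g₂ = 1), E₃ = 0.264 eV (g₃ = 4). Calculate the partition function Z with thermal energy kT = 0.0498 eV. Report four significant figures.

Eᵢ/kT = 0.473896, 3.61446, 5.16064, 5.30120.
Z = Σ gᵢe^(−Eᵢ/kT) = 3·e^(−0.473896) + 3·e^(−3.61446) + 1·e^(−5.16064) + 4·e^(−5.30120) = 1.86772 + 0.0807944 + 0.00573803 + 0.0199424 = 1.97419.

Z = 1.974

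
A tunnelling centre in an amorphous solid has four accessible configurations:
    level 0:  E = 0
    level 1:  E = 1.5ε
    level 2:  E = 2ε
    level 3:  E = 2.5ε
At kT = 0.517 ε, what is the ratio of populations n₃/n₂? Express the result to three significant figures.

0.380

n₃/n₂ = exp[−(E₃−E₂)/kT] = exp(−(0.5ε)/(0.517ε)) = exp(-0.96712) = 0.380.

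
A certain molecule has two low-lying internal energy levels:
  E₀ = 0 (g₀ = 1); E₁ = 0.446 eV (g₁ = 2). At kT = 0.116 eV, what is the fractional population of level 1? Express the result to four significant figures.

Eᵢ/kT = 0, 3.84483.
Z = Σ gᵢe^(−Eᵢ/kT) = 1·e^(−0) + 2·e^(−3.84483) = 1.00000 + 0.0427801 = 1.04278.
P₁ = g₁ e^(−E₁/kT) / Z = 0.0427801/1.04278 = 0.04103.

0.04103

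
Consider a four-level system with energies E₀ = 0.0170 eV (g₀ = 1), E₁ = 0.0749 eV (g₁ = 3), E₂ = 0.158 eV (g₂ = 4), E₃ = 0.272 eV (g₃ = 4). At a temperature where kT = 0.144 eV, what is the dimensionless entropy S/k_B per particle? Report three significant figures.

2.32

Eᵢ/kT = 0.11806, 0.52014, 1.0972, 1.8889.
Z = Σ gᵢe^(−Eᵢ/kT) = 1·e^(−0.11806) + 3·e^(−0.52014) + 4·e^(−1.0972) + 4·e^(−1.8889) = 0.88864 + 1.7833 + 1.3352 + 0.60495 = 4.6121.
⟨E⟩ = Σ EᵢPᵢ = 0.11365 eV.
S/k_B = ln Z + ⟨E⟩/kT = ln(4.6121) + 0.11365/0.144 = 1.5287 + 0.78924 = 2.32.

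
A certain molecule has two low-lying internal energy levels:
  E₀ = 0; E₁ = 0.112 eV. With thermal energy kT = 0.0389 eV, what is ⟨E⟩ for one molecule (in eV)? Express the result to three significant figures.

Eᵢ/kT = 0, 2.8792.
Z = Σ e^(−Eᵢ/kT) = e^(−0) + e^(−2.8792) = 1.0000 + 0.056180 = 1.0562.
⟨E⟩ = Σ Eᵢ e^(−Eᵢ/kT) / Z = (0·1.0000 + 0.112·0.056180) / 1.0562 = 0.00596 eV.

0.00596 eV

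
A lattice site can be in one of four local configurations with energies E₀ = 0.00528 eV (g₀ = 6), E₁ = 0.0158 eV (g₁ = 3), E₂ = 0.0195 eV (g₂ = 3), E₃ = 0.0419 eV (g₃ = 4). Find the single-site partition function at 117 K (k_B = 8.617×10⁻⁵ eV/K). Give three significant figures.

k_BT = 8.617×10⁻⁵ × 117 K = 0.010082 eV.
Eᵢ/kT = 0.52371, 1.5671, 1.9341, 4.1559.
Z = Σ gᵢe^(−Eᵢ/kT) = 6·e^(−0.52371) + 3·e^(−1.5671) + 3·e^(−1.9341) + 4·e^(−4.1559) = 3.5539 + 0.62595 + 0.43366 + 0.062687 = 4.6762.

Z = 4.68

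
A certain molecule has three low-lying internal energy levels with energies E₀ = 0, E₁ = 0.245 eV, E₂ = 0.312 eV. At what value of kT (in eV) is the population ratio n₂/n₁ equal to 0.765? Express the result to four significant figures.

n₂/n₁ = exp[−(E₂−E₁)/kT] = 0.765.
⇒ (E₂−E₁)/kT = ln(1/0.765) = ln(1.30719) = 0.267880.
kT = 0.067 eV / 0.267880 = 0.2501 eV.

0.2501 eV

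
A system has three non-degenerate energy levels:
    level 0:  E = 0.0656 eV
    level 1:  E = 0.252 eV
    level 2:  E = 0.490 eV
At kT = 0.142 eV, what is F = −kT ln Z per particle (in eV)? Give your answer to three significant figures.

Eᵢ/kT = 0.46197, 1.7746, 3.4507.
Z = Σ e^(−Eᵢ/kT) = e^(−0.46197) + e^(−1.7746) + e^(−3.4507) = 0.63004 + 0.16955 + 0.031723 = 0.83131.
F = −kT ln Z = −0.142 × ln(0.83131) = −0.142 × -0.18475 = 0.0262 eV.

0.0262 eV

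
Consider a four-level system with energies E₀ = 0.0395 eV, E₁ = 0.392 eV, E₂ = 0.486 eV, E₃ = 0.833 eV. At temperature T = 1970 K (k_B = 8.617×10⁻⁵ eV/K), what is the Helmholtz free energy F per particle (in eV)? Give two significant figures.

0.0076 eV

k_BT = 8.617×10⁻⁵ × 1970 K = 0.1698 eV.
Eᵢ/kT = 0.2326, 2.309, 2.862, 4.906.
Z = Σ e^(−Eᵢ/kT) = e^(−0.2326) + e^(−2.309) + e^(−2.862) + e^(−4.906) = 0.7925 + 0.09936 + 0.05715 + 0.007402 = 0.9564.
F = −kT ln Z = −0.1698 × ln(0.9564) = −0.1698 × -0.04458 = 0.0076 eV.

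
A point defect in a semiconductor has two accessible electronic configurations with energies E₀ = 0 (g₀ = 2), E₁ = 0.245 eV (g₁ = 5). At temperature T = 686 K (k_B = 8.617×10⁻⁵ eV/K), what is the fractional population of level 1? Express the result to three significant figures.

0.0381

k_BT = 8.617×10⁻⁵ × 686 K = 0.059113 eV.
Eᵢ/kT = 0, 4.1446.
Z = Σ gᵢe^(−Eᵢ/kT) = 2·e^(−0) + 5·e^(−4.1446) = 2.0000 + 0.079249 = 2.0792.
P₁ = g₁ e^(−E₁/kT) / Z = 0.079249/2.0792 = 0.0381.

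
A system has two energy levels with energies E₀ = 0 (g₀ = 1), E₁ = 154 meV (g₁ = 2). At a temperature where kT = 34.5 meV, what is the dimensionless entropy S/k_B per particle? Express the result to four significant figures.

Eᵢ/kT = 0, 4.46377.
Z = Σ gᵢe^(−Eᵢ/kT) = 1·e^(−0) + 2·e^(−4.46377) = 1.00000 + 0.0230377 = 1.02304.
⟨E⟩ = Σ EᵢPᵢ = 3.46791 meV.
S/k_B = ln Z + ⟨E⟩/kT = ln(1.02304) + 3.46791/34.5 = 0.0227786 + 0.100519 = 0.1233.

0.1233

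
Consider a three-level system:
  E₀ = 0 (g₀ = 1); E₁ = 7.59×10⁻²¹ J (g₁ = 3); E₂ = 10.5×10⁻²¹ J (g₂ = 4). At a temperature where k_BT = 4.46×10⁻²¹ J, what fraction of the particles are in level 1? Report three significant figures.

0.284

Eᵢ/kT = 0, 1.7018, 2.3543.
Z = Σ gᵢe^(−Eᵢ/kT) = 1·e^(−0) + 3·e^(−1.7018) + 4·e^(−2.3543) = 1.0000 + 0.54706 + 0.37984 = 1.9269.
P₁ = g₁ e^(−E₁/kT) / Z = 0.54706/1.9269 = 0.284.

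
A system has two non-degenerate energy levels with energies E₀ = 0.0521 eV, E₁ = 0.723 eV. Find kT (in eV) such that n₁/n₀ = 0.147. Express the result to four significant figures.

n₁/n₀ = exp[−(E₁−E₀)/kT] = 0.147.
⇒ (E₁−E₀)/kT = ln(1/0.147) = ln(6.80272) = 1.91732.
kT = 0.6709 eV / 1.91732 = 0.3499 eV.

0.3499 eV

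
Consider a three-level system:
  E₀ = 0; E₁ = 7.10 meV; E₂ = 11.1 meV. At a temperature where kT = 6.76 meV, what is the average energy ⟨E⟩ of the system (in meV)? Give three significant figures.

3.00 meV

Eᵢ/kT = 0, 1.0503, 1.6420.
Z = Σ e^(−Eᵢ/kT) = e^(−0) + e^(−1.0503) + e^(−1.6420) = 1.0000 + 0.34983 + 0.19359 = 1.5434.
⟨E⟩ = Σ Eᵢ e^(−Eᵢ/kT) / Z = (0·1.0000 + 7.10·0.34983 + 11.1·0.19359) / 1.5434 = 3.00 meV.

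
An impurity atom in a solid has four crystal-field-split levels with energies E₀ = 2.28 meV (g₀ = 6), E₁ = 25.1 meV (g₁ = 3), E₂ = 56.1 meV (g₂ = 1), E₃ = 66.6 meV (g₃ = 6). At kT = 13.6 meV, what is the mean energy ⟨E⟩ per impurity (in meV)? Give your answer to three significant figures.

Eᵢ/kT = 0.16765, 1.8456, 4.1250, 4.8971.
Z = Σ gᵢe^(−Eᵢ/kT) = 6·e^(−0.16765) + 3·e^(−1.8456) + 1·e^(−4.1250) + 6·e^(−4.8971) = 5.0739 + 0.47379 + 0.016163 + 0.044809 = 5.6087.
⟨E⟩ = Σ Eᵢ gᵢe^(−Eᵢ/kT) / Z = (2.28·5.0739 + 25.1·0.47379 + 56.1·0.016163 + 66.6·0.044809) / 5.6087 = 4.88 meV.

4.88 meV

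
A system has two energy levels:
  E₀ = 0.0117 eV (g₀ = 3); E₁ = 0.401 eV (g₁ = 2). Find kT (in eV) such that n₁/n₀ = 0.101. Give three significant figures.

n₁/n₀ = (g₁/g₀) exp[−(E₁−E₀)/kT] = 0.101.
⇒ (E₁−E₀)/kT = ln((2/3)/0.101) = ln(6.6007) = 1.8872.
kT = 0.3893 eV / 1.8872 = 0.206 eV.

0.206 eV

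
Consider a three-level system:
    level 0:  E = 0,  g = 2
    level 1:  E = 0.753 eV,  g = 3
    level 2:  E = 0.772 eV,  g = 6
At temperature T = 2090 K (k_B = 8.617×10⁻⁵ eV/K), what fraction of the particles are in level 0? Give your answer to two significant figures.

k_BT = 8.617×10⁻⁵ × 2090 K = 0.1801 eV.
Eᵢ/kT = 0, 4.181, 4.287.
Z = Σ gᵢe^(−Eᵢ/kT) = 2·e^(−0) + 3·e^(−4.181) + 6·e^(−4.287) = 2.000 + 0.04585 + 0.08248 = 2.128.
P₀ = g₀ e^(−E₀/kT) / Z = 2.000/2.128 = 0.94.

0.94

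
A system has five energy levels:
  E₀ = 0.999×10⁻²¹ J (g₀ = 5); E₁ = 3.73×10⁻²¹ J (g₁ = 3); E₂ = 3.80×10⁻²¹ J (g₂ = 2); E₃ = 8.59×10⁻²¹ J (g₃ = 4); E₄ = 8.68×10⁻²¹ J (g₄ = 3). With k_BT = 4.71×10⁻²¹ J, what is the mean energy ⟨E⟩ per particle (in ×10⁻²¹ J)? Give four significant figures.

Eᵢ/kT = 0.212102, 0.791932, 0.806794, 1.82378, 1.84289.
Z = Σ gᵢe^(−Eᵢ/kT) = 5·e^(−0.212102) + 3·e^(−0.791932) + 2·e^(−0.806794) + 4·e^(−1.82378) + 3·e^(−1.84289) = 4.04441 + 1.35891 + 0.892573 + 0.645658 + 0.475077 = 7.41663.
⟨E⟩ = Σ Eᵢ gᵢe^(−Eᵢ/kT) / Z = (0.999·4.04441 + 3.73·1.35891 + 3.80·0.892573 + 8.59·0.645658 + 8.68·0.475077) / 7.41663 = 2.989 ×10⁻²¹ J.

2.989 ×10⁻²¹ J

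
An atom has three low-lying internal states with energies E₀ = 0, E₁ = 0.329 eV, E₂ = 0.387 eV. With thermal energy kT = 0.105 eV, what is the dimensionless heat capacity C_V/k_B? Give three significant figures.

0.673

Eᵢ/kT = 0, 3.1333, 3.6857.
Z = Σ e^(−Eᵢ/kT) = e^(−0) + e^(−3.1333) + e^(−3.6857) = 1.0000 + 0.043574 + 0.025080 = 1.0687.
⟨E⟩ = 0.022496 eV, ⟨E²⟩ = 0.0079280 eV².
C_V/k_B = (⟨E²⟩ − ⟨E⟩²)/(kT)² = (0.0079280 − 0.00050607)/0.011025 = 0.673.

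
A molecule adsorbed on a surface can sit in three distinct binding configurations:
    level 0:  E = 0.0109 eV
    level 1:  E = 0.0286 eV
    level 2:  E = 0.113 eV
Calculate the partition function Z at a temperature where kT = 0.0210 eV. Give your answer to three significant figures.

Eᵢ/kT = 0.51905, 1.3619, 5.3810.
Z = Σ e^(−Eᵢ/kT) = e^(−0.51905) + e^(−1.3619) + e^(−5.3810) = 0.59509 + 0.25617 + 0.0046032 = 0.85586.

Z = 0.856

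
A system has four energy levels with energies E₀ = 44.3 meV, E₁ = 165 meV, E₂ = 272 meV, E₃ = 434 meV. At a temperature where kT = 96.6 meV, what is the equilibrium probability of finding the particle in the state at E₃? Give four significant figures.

Eᵢ/kT = 0.458592, 1.70807, 2.81573, 4.49275.
Z = Σ e^(−Eᵢ/kT) = e^(−0.458592) + e^(−1.70807) + e^(−2.81573) + e^(−4.49275) = 0.632173 + 0.181215 + 0.0598610 + 0.0111898 = 0.884439.
P₃ = e^(−E₃/kT) / Z = 0.0111898/0.884439 = 0.01265.

0.01265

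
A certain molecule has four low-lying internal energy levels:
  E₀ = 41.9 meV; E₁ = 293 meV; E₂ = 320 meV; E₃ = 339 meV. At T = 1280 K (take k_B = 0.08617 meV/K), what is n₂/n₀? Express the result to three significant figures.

k_BT = 0.08617 × 1280 K = 110.30 meV.
n₂/n₀ = exp[−(E₂−E₀)/kT] = exp(−(278.1 meV)/(110.30 meV)) = exp(-2.5213) = 0.0804.

0.0804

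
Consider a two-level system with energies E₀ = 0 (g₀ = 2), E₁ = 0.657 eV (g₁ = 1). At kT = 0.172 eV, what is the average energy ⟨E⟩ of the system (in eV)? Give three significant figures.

Eᵢ/kT = 0, 3.8198.
Z = Σ gᵢe^(−Eᵢ/kT) = 2·e^(−0) + 1·e^(−3.8198) = 2.0000 + 0.021932 = 2.0219.
⟨E⟩ = Σ Eᵢ gᵢe^(−Eᵢ/kT) / Z = (0·2.0000 + 0.657·0.021932) / 2.0219 = 0.00713 eV.

0.00713 eV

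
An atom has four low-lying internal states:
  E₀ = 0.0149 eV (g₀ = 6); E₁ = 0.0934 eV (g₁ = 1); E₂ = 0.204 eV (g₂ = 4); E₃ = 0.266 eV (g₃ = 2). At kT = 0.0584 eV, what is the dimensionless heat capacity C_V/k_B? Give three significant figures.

Eᵢ/kT = 0.25514, 1.5993, 3.4932, 4.5548.
Z = Σ gᵢe^(−Eᵢ/kT) = 6·e^(−0.25514) + 1·e^(−1.5993) + 4·e^(−3.4932) + 2·e^(−4.5548) = 4.6488 + 0.20204 + 0.12161 + 0.021033 = 4.9935.
⟨E⟩ = 0.023739 eV, ⟨E²⟩ = 0.0018712 eV².
C_V/k_B = (⟨E²⟩ − ⟨E⟩²)/(kT)² = (0.0018712 − 0.00056354)/0.0034106 = 0.383.

0.383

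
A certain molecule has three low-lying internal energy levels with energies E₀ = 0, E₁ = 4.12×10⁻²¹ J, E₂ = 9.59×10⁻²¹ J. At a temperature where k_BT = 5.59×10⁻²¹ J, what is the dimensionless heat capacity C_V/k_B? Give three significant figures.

Eᵢ/kT = 0, 0.73703, 1.7156.
Z = Σ e^(−Eᵢ/kT) = e^(−0) + e^(−0.73703) + e^(−1.7156) = 1.0000 + 0.47853 + 0.17986 = 1.6584.
⟨E⟩ = 2.2289, ⟨E²⟩ = 14.872.
C_V/k_B = (⟨E²⟩ − ⟨E⟩²)/(kT)² = (14.872 − 4.9680)/31.248 = 0.317.

0.317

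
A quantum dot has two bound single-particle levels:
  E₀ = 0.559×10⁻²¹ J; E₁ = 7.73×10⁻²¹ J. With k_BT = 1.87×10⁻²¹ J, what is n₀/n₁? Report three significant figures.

n₀/n₁ = exp[−(E₀−E₁)/kT] = exp(−(-7.171 ×10⁻²¹ J)/(1.87 ×10⁻²¹ J)) = exp(3.8348) = 46.3.

46.3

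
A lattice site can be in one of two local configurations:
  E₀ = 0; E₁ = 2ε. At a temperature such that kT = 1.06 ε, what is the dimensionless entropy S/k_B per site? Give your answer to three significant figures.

0.389

Eᵢ/kT = 0, 1.8868.
Z = Σ e^(−Eᵢ/kT) = e^(−0) + e^(−1.8868) = 1.0000 + 0.15156 = 1.1516.
⟨E⟩ = Σ EᵢPᵢ = 0.26322 ε.
S/k_B = ln Z + ⟨E⟩/kT = ln(1.1516) + 0.26322/1.06 = 0.14115 + 0.24832 = 0.389.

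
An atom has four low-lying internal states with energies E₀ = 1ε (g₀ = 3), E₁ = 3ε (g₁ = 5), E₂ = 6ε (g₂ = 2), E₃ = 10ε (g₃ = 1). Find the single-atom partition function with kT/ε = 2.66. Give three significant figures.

Z = 3.91

Eᵢ/kT = 0.37594, 1.1278, 2.2556, 3.7594.
Z = Σ gᵢe^(−Eᵢ/kT) = 3·e^(−0.37594) + 5·e^(−1.1278) + 2·e^(−2.2556) + 1·e^(−3.7594) = 2.0599 + 1.6187 + 0.20962 + 0.023298 = 3.9115.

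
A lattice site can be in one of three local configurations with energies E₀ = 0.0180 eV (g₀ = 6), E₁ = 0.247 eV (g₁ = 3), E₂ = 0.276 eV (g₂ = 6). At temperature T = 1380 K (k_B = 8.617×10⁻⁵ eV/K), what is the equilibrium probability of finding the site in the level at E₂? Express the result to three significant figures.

0.0962

k_BT = 8.617×10⁻⁵ × 1380 K = 0.11891 eV.
Eᵢ/kT = 0.15137, 2.0772, 2.3211.
Z = Σ gᵢe^(−Eᵢ/kT) = 6·e^(−0.15137) + 3·e^(−2.0772) + 6·e^(−2.3211) = 5.1572 + 0.37584 + 0.58899 = 6.1220.
P₂ = g₂ e^(−E₂/kT) / Z = 0.58899/6.1220 = 0.0962.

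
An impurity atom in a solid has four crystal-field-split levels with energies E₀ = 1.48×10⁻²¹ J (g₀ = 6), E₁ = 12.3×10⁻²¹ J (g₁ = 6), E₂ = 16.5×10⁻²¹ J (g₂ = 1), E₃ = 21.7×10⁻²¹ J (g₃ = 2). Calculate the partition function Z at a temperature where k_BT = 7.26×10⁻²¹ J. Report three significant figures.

Z = 6.20

Eᵢ/kT = 0.20386, 1.6942, 2.2727, 2.9890.
Z = Σ gᵢe^(−Eᵢ/kT) = 6·e^(−0.20386) + 6·e^(−1.6942) + 1·e^(−2.2727) + 2·e^(−2.9890) = 4.8935 + 1.1025 + 0.10303 + 0.10068 = 6.1997.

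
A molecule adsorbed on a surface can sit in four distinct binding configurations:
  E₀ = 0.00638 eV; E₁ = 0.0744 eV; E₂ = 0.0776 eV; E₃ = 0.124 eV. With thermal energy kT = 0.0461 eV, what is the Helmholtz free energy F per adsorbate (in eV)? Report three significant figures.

-0.0129 eV

Eᵢ/kT = 0.13839, 1.6139, 1.6833, 2.6898.
Z = Σ e^(−Eᵢ/kT) = e^(−0.13839) + e^(−1.6139) + e^(−1.6833) + e^(−2.6898) = 0.87076 + 0.19911 + 0.18576 + 0.067895 = 1.3235.
F = −kT ln Z = −0.0461 × ln(1.3235) = −0.0461 × 0.28028 = -0.0129 eV.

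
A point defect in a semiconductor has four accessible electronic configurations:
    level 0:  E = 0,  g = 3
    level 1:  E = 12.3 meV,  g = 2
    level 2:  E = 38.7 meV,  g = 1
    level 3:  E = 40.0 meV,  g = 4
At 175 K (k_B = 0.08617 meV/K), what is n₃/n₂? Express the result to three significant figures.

k_BT = 0.08617 × 175 K = 15.080 meV.
n₃/n₂ = (g₃/g₂) exp[−(E₃−E₂)/kT] = (4/1) × exp(−(1.3 meV)/(15.080 meV)) = (4/1) × exp(-0.086207) = 3.67.

3.67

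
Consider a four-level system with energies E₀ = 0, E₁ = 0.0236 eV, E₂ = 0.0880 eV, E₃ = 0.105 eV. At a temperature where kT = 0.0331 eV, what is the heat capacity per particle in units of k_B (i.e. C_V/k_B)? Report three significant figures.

Eᵢ/kT = 0, 0.71299, 2.6586, 3.1722.
Z = Σ e^(−Eᵢ/kT) = e^(−0) + e^(−0.71299) + e^(−2.6586) + e^(−3.1722) = 1.0000 + 0.49018 + 0.070046 + 0.041911 = 1.6021.
⟨E⟩ = 0.013815 eV, ⟨E²⟩ = 0.00079740 eV².
C_V/k_B = (⟨E²⟩ − ⟨E⟩²)/(kT)² = (0.00079740 − 0.00019085)/0.0010956 = 0.554.

0.554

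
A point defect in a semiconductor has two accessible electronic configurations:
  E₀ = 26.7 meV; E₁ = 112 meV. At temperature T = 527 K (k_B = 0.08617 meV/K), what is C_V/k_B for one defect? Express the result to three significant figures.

0.406

k_BT = 0.08617 × 527 K = 45.412 meV.
Eᵢ/kT = 0.58795, 2.4663.
Z = Σ e^(−Eᵢ/kT) = e^(−0.58795) + e^(−2.4663) = 0.55546 + 0.084898 = 0.64036.
⟨E⟩ = 38.009 meV, ⟨E²⟩ = 2281.4 meV².
C_V/k_B = (⟨E²⟩ − ⟨E⟩²)/(kT)² = (2281.4 − 1444.7)/2062.2 = 0.406.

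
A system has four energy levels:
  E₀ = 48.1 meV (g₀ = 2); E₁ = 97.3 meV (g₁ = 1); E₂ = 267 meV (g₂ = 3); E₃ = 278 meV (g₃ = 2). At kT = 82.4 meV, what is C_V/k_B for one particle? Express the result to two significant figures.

Eᵢ/kT = 0.5837, 1.181, 3.240, 3.374.
Z = Σ gᵢe^(−Eᵢ/kT) = 2·e^(−0.5837) + 1·e^(−1.181) + 3·e^(−3.240) + 2·e^(−3.374) = 1.116 + 0.3070 + 0.1175 + 0.06850 = 1.609.
⟨E⟩ = 83.26 meV, ⟨E²⟩ = 11910 meV².
C_V/k_B = (⟨E²⟩ − ⟨E⟩²)/(kT)² = (11910 − 6932)/6790 = 0.73.

0.73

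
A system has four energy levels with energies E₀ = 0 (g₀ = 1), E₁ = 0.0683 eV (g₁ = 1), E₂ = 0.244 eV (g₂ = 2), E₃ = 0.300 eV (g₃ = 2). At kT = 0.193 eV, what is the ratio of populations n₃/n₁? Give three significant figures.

n₃/n₁ = (g₃/g₁) exp[−(E₃−E₁)/kT] = (2/1) × exp(−(0.2317 eV)/(0.193 eV)) = (2/1) × exp(-1.2005) = 0.602.

0.602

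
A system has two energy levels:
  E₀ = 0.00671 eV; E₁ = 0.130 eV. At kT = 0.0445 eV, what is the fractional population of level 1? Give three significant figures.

Eᵢ/kT = 0.15079, 2.9213.
Z = Σ e^(−Eᵢ/kT) = e^(−0.15079) + e^(−2.9213) = 0.86003 + 0.053864 = 0.91389.
P₁ = e^(−E₁/kT) / Z = 0.053864/0.91389 = 0.0589.

0.0589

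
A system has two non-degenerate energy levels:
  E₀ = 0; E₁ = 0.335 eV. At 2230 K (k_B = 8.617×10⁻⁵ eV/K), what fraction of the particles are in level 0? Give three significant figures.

k_BT = 8.617×10⁻⁵ × 2230 K = 0.19216 eV.
Eᵢ/kT = 0, 1.7433.
Z = Σ e^(−Eᵢ/kT) = e^(−0) + e^(−1.7433) = 1.0000 + 0.17494 = 1.1749.
P₀ = e^(−E₀/kT) / Z = 1.0000/1.1749 = 0.851.

0.851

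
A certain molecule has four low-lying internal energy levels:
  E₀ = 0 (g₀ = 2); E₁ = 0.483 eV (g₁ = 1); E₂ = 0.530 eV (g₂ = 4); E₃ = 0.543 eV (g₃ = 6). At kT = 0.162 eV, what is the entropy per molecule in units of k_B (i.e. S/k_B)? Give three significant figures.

Eᵢ/kT = 0, 2.9815, 3.2716, 3.3519.
Z = Σ gᵢe^(−Eᵢ/kT) = 2·e^(−0) + 1·e^(−2.9815) + 4·e^(−3.2716) + 6·e^(−3.3519) = 2.0000 + 0.050717 + 0.15178 + 0.21011 = 2.4126.
⟨E⟩ = Σ EᵢPᵢ = 0.090786 eV.
S/k_B = ln Z + ⟨E⟩/kT = ln(2.4126) + 0.090786/0.162 = 0.88071 + 0.56041 = 1.44.

1.44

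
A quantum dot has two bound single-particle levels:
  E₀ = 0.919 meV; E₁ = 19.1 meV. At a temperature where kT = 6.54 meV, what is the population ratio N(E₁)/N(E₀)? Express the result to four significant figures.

n₁/n₀ = exp[−(E₁−E₀)/kT] = exp(−(18.181 meV)/(6.54 meV)) = exp(-2.77997) = 0.06204.

0.06204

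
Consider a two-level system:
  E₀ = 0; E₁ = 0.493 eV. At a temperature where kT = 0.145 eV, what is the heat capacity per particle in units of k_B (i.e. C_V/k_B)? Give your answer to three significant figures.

0.361

Eᵢ/kT = 0, 3.4000.
Z = Σ e^(−Eᵢ/kT) = e^(−0) + e^(−3.4000) = 1.0000 + 0.033373 = 1.0334.
⟨E⟩ = 0.015921 eV, ⟨E²⟩ = 0.0078491 eV².
C_V/k_B = (⟨E²⟩ − ⟨E⟩²)/(kT)² = (0.0078491 − 0.00025348)/0.021025 = 0.361.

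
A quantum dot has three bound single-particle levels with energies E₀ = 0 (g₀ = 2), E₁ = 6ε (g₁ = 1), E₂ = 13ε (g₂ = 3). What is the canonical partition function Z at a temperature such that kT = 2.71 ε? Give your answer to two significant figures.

Eᵢ/kT = 0, 2.214, 4.797.
Z = Σ gᵢe^(−Eᵢ/kT) = 2·e^(−0) + 1·e^(−2.214) + 3·e^(−4.797) = 2.000 + 0.1093 + 0.02476 = 2.134.

Z = 2.1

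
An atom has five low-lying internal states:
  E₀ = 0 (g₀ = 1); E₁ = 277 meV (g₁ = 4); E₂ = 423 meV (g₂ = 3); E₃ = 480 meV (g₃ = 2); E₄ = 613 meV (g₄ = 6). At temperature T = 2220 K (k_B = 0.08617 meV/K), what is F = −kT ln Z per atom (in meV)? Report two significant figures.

k_BT = 0.08617 × 2220 K = 191.3 meV.
Eᵢ/kT = 0, 1.448, 2.211, 2.509, 3.204.
Z = Σ gᵢe^(−Eᵢ/kT) = 1·e^(−0) + 4·e^(−1.448) + 3·e^(−2.211) + 2·e^(−2.509) + 6·e^(−3.204) = 1.000 + 0.9402 + 0.3288 + 0.1627 + 0.2436 = 2.675.
F = −kT ln Z = −191.3 × ln(2.675) = −191.3 × 0.9839 = -190 meV.

-190 meV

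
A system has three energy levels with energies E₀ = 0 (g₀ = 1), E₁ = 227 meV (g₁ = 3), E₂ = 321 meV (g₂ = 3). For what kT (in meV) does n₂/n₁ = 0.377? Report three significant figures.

96.4 meV

n₂/n₁ = (g₂/g₁) exp[−(E₂−E₁)/kT] = 0.377.
⇒ (E₂−E₁)/kT = ln((3/3)/0.377) = ln(2.6525) = 0.97550.
kT = 94 meV / 0.97550 = 96.4 meV.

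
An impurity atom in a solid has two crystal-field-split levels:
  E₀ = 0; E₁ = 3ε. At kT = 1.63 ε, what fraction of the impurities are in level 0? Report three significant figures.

Eᵢ/kT = 0, 1.8405.
Z = Σ e^(−Eᵢ/kT) = e^(−0) + e^(−1.8405) = 1.0000 + 0.15874 = 1.1587.
P₀ = e^(−E₀/kT) / Z = 1.0000/1.1587 = 0.863.

0.863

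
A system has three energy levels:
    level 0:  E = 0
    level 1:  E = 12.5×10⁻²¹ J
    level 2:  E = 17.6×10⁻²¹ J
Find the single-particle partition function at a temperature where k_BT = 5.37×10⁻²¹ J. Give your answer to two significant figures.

Eᵢ/kT = 0, 2.328, 3.277.
Z = Σ e^(−Eᵢ/kT) = e^(−0) + e^(−2.328) + e^(−3.277) = 1.000 + 0.09749 + 0.03774 = 1.135.

Z = 1.1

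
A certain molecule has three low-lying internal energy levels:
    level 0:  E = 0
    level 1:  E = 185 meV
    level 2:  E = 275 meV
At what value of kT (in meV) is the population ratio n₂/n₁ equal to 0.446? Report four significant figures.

n₂/n₁ = exp[−(E₂−E₁)/kT] = 0.446.
⇒ (E₂−E₁)/kT = ln(1/0.446) = ln(2.24215) = 0.807435.
kT = 90 meV / 0.807435 = 111.5 meV.

111.5 meV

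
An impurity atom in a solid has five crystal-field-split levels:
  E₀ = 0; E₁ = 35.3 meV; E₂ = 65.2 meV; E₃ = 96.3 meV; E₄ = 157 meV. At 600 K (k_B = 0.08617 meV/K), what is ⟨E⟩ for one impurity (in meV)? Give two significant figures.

30 meV

k_BT = 0.08617 × 600 K = 51.70 meV.
Eᵢ/kT = 0, 0.6828, 1.261, 1.863, 3.037.
Z = Σ e^(−Eᵢ/kT) = e^(−0) + e^(−0.6828) + e^(−1.261) + e^(−1.863) + e^(−3.037) = 1.000 + 0.5052 + 0.2834 + 0.1552 + 0.04798 = 1.992.
⟨E⟩ = Σ Eᵢ e^(−Eᵢ/kT) / Z = (0·1.000 + 35.3·0.5052 + 65.2·0.2834 + 96.3·0.1552 + 157·0.04798) / 1.992 = 30 meV.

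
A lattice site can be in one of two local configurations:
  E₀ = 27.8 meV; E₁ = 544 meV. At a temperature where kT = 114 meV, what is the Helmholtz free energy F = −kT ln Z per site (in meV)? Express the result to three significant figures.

26.6 meV

Eᵢ/kT = 0.24386, 4.7719.
Z = Σ e^(−Eᵢ/kT) = e^(−0.24386) + e^(−4.7719) = 0.78360 + 0.0084643 = 0.79206.
F = −kT ln Z = −114 × ln(0.79206) = −114 × -0.23312 = 26.6 meV.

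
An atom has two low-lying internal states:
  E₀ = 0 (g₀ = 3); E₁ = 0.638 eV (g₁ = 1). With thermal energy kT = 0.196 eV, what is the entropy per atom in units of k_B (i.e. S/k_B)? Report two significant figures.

Eᵢ/kT = 0, 3.255.
Z = Σ gᵢe^(−Eᵢ/kT) = 3·e^(−0) + 1·e^(−3.255) = 3.000 + 0.03858 = 3.039.
⟨E⟩ = Σ EᵢPᵢ = 0.008099 eV.
S/k_B = ln Z + ⟨E⟩/kT = ln(3.039) + 0.008099/0.196 = 1.112 + 0.04132 = 1.2.

1.2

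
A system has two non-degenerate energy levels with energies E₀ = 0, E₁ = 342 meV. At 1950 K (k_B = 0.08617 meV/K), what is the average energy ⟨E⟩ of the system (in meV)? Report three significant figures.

39.5 meV

k_BT = 0.08617 × 1950 K = 168.03 meV.
Eᵢ/kT = 0, 2.0354.
Z = Σ e^(−Eᵢ/kT) = e^(−0) + e^(−2.0354) = 1.0000 + 0.13063 = 1.1306.
⟨E⟩ = Σ Eᵢ e^(−Eᵢ/kT) / Z = (0·1.0000 + 342·0.13063) / 1.1306 = 39.5 meV.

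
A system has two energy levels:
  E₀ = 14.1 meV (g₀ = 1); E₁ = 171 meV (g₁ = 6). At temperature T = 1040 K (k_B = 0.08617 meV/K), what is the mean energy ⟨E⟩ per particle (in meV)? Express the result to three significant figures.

k_BT = 0.08617 × 1040 K = 89.617 meV.
Eᵢ/kT = 0.15734, 1.9081.
Z = Σ gᵢe^(−Eᵢ/kT) = 1·e^(−0.15734) + 6·e^(−1.9081) = 0.85441 + 0.89017 = 1.7446.
⟨E⟩ = Σ Eᵢ gᵢe^(−Eᵢ/kT) / Z = (14.1·0.85441 + 171·0.89017) / 1.7446 = 94.2 meV.

94.2 meV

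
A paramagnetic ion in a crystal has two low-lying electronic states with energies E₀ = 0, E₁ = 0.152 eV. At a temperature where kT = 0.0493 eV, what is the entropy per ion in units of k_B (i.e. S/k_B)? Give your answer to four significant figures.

0.1799

Eᵢ/kT = 0, 3.08316.
Z = Σ e^(−Eᵢ/kT) = e^(−0) + e^(−3.08316) = 1.00000 + 0.0458143 = 1.04581.
⟨E⟩ = Σ EᵢPᵢ = 0.00665874 eV.
S/k_B = ln Z + ⟨E⟩/kT = ln(1.04581) + 0.00665874/0.0493 = 0.0447917 + 0.135066 = 0.1799.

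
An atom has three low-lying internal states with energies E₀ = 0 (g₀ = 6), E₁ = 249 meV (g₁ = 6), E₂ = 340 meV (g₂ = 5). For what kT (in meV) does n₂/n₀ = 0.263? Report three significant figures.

n₂/n₀ = (g₂/g₀) exp[−(E₂−E₀)/kT] = 0.263.
⇒ (E₂−E₀)/kT = ln((5/6)/0.263) = ln(3.1686) = 1.1533.
kT = 340 meV / 1.1533 = 295 meV.

295 meV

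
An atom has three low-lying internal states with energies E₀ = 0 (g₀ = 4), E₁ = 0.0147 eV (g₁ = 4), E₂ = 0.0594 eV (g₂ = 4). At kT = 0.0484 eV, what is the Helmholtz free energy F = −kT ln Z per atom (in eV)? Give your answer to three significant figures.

Eᵢ/kT = 0, 0.30372, 1.2273.
Z = Σ gᵢe^(−Eᵢ/kT) = 4·e^(−0) + 4·e^(−0.30372) + 4·e^(−1.2273) = 4.0000 + 2.9523 + 1.1723 = 8.1246.
F = −kT ln Z = −0.0484 × ln(8.1246) = −0.0484 × 2.0949 = -0.101 eV.

-0.101 eV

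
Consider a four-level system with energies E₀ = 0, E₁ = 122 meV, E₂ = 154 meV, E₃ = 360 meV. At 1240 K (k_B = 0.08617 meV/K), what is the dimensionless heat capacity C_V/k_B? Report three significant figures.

0.550

k_BT = 0.08617 × 1240 K = 106.85 meV.
Eᵢ/kT = 0, 1.1418, 1.4413, 3.3692.
Z = Σ e^(−Eᵢ/kT) = e^(−0) + e^(−1.1418) + e^(−1.4413) + e^(−3.3692) = 1.0000 + 0.31924 + 0.23662 + 0.034417 = 1.5903.
⟨E⟩ = 55.195 meV, ⟨E²⟩ = 9321.3 meV².
C_V/k_B = (⟨E²⟩ − ⟨E⟩²)/(kT)² = (9321.3 − 3046.5)/11417 = 0.550.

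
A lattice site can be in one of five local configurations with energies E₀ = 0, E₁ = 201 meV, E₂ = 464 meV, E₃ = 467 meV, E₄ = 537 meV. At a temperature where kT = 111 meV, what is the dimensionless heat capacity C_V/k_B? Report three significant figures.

0.895

Eᵢ/kT = 0, 1.8108, 4.1802, 4.2072, 4.8378.
Z = Σ e^(−Eᵢ/kT) = e^(−0) + e^(−1.8108) + e^(−4.1802) + e^(−4.2072) + e^(−4.8378) = 1.0000 + 0.16352 + 0.015295 + 0.014888 + 0.0079245 = 1.2016.
⟨E⟩ = 42.587 meV, ⟨E²⟩ = 12842 meV².
C_V/k_B = (⟨E²⟩ − ⟨E⟩²)/(kT)² = (12842 − 1813.7)/12321 = 0.895.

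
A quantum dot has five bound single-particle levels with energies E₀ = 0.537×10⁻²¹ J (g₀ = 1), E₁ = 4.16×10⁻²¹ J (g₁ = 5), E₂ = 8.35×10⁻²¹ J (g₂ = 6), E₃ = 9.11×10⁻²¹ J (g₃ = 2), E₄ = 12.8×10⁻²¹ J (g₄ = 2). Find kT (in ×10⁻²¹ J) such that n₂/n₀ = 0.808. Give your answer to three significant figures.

3.90 ×10⁻²¹ J

n₂/n₀ = (g₂/g₀) exp[−(E₂−E₀)/kT] = 0.808.
⇒ (E₂−E₀)/kT = ln((6/1)/0.808) = ln(7.4257) = 2.0049.
kT = 7.813 ×10⁻²¹ J / 2.0049 = 3.90 ×10⁻²¹ J.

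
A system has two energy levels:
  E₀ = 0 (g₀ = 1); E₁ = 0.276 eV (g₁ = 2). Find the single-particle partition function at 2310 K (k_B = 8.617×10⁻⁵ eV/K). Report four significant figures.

Z = 1.500

k_BT = 8.617×10⁻⁵ × 2310 K = 0.199053 eV.
Eᵢ/kT = 0, 1.38657.
Z = Σ gᵢe^(−Eᵢ/kT) = 1·e^(−0) + 2·e^(−1.38657) = 1.00000 + 0.499862 = 1.49986.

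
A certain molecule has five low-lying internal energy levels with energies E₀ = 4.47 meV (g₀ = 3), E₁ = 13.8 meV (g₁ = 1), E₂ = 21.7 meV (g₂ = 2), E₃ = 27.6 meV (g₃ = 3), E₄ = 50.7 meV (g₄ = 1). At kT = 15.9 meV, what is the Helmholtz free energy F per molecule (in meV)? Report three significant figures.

-21.1 meV

Eᵢ/kT = 0.28113, 0.86792, 1.3648, 1.7358, 3.1887.
Z = Σ gᵢe^(−Eᵢ/kT) = 3·e^(−0.28113) + 1·e^(−0.86792) + 2·e^(−1.3648) + 3·e^(−1.7358) + 1·e^(−3.1887) = 2.2648 + 0.41982 + 0.51086 + 0.52878 + 0.041225 = 3.7655.
F = −kT ln Z = −15.9 × ln(3.7655) = −15.9 × 1.3259 = -21.1 meV.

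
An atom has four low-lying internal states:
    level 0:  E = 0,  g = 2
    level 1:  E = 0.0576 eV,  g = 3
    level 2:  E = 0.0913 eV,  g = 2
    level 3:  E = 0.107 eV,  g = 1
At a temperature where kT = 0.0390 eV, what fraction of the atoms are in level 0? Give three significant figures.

0.680

Eᵢ/kT = 0, 1.4769, 2.3410, 2.7436.
Z = Σ gᵢe^(−Eᵢ/kT) = 2·e^(−0) + 3·e^(−1.4769) + 2·e^(−2.3410) + 1·e^(−2.7436) = 2.0000 + 0.68503 + 0.19246 + 0.064338 = 2.9418.
P₀ = g₀ e^(−E₀/kT) / Z = 2.0000/2.9418 = 0.680.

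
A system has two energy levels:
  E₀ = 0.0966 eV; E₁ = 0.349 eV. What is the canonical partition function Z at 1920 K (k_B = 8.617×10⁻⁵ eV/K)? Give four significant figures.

k_BT = 8.617×10⁻⁵ × 1920 K = 0.165446 eV.
Eᵢ/kT = 0.583876, 2.10945.
Z = Σ e^(−Eᵢ/kT) = e^(−0.583876) + e^(−2.10945) = 0.557732 + 0.121305 = 0.679037.

Z = 0.6790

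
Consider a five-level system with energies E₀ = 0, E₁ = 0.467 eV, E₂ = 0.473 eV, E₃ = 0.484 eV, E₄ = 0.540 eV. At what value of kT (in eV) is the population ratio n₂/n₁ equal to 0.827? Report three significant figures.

n₂/n₁ = exp[−(E₂−E₁)/kT] = 0.827.
⇒ (E₂−E₁)/kT = ln(1/0.827) = ln(1.2092) = 0.18996.
kT = 0.006 eV / 0.18996 = 0.0316 eV.

0.0316 eV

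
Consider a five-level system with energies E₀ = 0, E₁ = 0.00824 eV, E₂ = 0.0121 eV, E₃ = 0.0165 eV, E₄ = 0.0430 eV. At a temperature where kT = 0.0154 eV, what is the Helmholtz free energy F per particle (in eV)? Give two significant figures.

Eᵢ/kT = 0, 0.5351, 0.7857, 1.071, 2.792.
Z = Σ e^(−Eᵢ/kT) = e^(−0) + e^(−0.5351) + e^(−0.7857) + e^(−1.071) + e^(−2.792) = 1.000 + 0.5856 + 0.4558 + 0.3427 + 0.06130 = 2.445.
F = −kT ln Z = −0.0154 × ln(2.445) = −0.0154 × 0.8940 = -0.014 eV.

-0.014 eV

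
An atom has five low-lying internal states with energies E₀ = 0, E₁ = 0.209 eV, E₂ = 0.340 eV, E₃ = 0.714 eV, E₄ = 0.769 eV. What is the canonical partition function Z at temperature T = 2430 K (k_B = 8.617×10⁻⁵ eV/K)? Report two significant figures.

k_BT = 8.617×10⁻⁵ × 2430 K = 0.2094 eV.
Eᵢ/kT = 0, 0.9981, 1.624, 3.410, 3.672.
Z = Σ e^(−Eᵢ/kT) = e^(−0) + e^(−0.9981) + e^(−1.624) + e^(−3.410) + e^(−3.672) = 1.000 + 0.3686 + 0.1971 + 0.03304 + 0.02543 = 1.624.

Z = 1.6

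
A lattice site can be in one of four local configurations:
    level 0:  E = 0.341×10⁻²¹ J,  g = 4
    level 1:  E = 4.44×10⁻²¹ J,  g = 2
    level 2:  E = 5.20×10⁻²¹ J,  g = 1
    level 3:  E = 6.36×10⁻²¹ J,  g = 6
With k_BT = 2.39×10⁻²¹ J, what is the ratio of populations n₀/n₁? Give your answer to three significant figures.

n₀/n₁ = (g₀/g₁) exp[−(E₀−E₁)/kT] = (4/2) × exp(−(-4.099 ×10⁻²¹ J)/(2.39 ×10⁻²¹ J)) = (4/2) × exp(1.7151) = 11.1.

11.1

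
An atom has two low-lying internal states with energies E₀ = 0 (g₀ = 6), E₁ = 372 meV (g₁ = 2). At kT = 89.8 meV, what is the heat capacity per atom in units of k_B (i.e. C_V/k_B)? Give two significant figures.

Eᵢ/kT = 0, 4.143.
Z = Σ gᵢe^(−Eᵢ/kT) = 6·e^(−0) + 2·e^(−4.143) = 6.000 + 0.03175 = 6.032.
⟨E⟩ = 1.958 meV, ⟨E²⟩ = 728.4 meV².
C_V/k_B = (⟨E²⟩ − ⟨E⟩²)/(kT)² = (728.4 − 3.834)/8064 = 0.090.

0.090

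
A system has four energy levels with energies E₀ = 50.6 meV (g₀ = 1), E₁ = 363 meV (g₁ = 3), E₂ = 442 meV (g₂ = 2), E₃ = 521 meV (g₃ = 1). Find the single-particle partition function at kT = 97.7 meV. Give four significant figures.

Eᵢ/kT = 0.517912, 3.71546, 4.52405, 5.33265.
Z = Σ gᵢe^(−Eᵢ/kT) = 1·e^(−0.517912) + 3·e^(−3.71546) + 2·e^(−4.52405) + 1·e^(−5.33265) = 0.595763 + 0.0730327 + 0.0216900 + 0.00483125 = 0.695317.

Z = 0.6953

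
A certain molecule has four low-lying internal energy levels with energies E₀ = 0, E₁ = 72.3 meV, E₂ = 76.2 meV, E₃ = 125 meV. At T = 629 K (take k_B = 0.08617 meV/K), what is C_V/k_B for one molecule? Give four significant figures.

0.5909

k_BT = 0.08617 × 629 K = 54.2009 meV.
Eᵢ/kT = 0, 1.33393, 1.40588, 2.30623.
Z = Σ e^(−Eᵢ/kT) = e^(−0) + e^(−1.33393) + e^(−1.40588) + e^(−2.30623) = 1.00000 + 0.263440 + 0.245151 + 0.0996362 = 1.60823.
⟨E⟩ = 31.2031 meV, ⟨E²⟩ = 2709.41 meV².
C_V/k_B = (⟨E²⟩ − ⟨E⟩²)/(kT)² = (2709.41 − 973.633)/2937.74 = 0.5909.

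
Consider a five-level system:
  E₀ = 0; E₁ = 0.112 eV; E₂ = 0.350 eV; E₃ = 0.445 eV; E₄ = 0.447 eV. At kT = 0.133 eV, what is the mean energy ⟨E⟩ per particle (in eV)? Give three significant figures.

Eᵢ/kT = 0, 0.84211, 2.6316, 3.3459, 3.3609.
Z = Σ e^(−Eᵢ/kT) = e^(−0) + e^(−0.84211) + e^(−2.6316) + e^(−3.3459) + e^(−3.3609) = 1.0000 + 0.43080 + 0.071963 + 0.035228 + 0.034704 = 1.5727.
⟨E⟩ = Σ Eᵢ e^(−Eᵢ/kT) / Z = (0·1.0000 + 0.112·0.43080 + 0.350·0.071963 + 0.445·0.035228 + 0.447·0.034704) / 1.5727 = 0.0665 eV.

0.0665 eV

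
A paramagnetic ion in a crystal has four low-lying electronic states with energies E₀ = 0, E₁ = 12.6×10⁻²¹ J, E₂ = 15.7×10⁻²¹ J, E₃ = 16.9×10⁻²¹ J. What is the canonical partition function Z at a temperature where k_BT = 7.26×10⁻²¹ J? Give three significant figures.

Z = 1.39

Eᵢ/kT = 0, 1.7355, 2.1625, 2.3278.
Z = Σ e^(−Eᵢ/kT) = e^(−0) + e^(−1.7355) + e^(−2.1625) + e^(−2.3278) = 1.0000 + 0.17631 + 0.11504 + 0.097510 = 1.3889.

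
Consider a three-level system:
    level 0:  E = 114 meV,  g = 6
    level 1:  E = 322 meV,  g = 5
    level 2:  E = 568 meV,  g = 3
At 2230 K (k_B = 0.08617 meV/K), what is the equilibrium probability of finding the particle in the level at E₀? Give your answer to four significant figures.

0.7522

k_BT = 0.08617 × 2230 K = 192.159 meV.
Eᵢ/kT = 0.593259, 1.67570, 2.95589.
Z = Σ gᵢe^(−Eᵢ/kT) = 6·e^(−0.593259) + 5·e^(−1.67570) + 3·e^(−2.95589) = 3.31514 + 0.935886 + 0.156097 = 4.40712.
P₀ = g₀ e^(−E₀/kT) / Z = 3.31514/4.40712 = 0.7522.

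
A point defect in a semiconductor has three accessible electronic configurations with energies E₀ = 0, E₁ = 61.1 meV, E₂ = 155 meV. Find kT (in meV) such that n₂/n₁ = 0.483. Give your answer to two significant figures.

130 meV

n₂/n₁ = exp[−(E₂−E₁)/kT] = 0.483.
⇒ (E₂−E₁)/kT = ln(1/0.483) = ln(2.070) = 0.7275.
kT = 93.9 meV / 0.7275 = 130 meV.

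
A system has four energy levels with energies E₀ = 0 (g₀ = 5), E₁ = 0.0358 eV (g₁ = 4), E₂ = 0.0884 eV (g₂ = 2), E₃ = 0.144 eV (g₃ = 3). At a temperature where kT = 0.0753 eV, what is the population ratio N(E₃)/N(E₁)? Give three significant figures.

n₃/n₁ = (g₃/g₁) exp[−(E₃−E₁)/kT] = (3/4) × exp(−(0.1082 eV)/(0.0753 eV)) = (3/4) × exp(-1.4369) = 0.178.

0.178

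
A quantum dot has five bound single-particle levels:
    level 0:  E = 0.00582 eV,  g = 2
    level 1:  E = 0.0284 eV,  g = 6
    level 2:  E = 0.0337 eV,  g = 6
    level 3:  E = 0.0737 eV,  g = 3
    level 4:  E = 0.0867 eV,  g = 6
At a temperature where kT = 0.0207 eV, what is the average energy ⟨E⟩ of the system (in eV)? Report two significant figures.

0.024 eV

Eᵢ/kT = 0.2812, 1.372, 1.628, 3.560, 4.188.
Z = Σ gᵢe^(−Eᵢ/kT) = 2·e^(−0.2812) + 6·e^(−1.372) + 6·e^(−1.628) + 3·e^(−3.560) + 6·e^(−4.188) = 1.510 + 1.522 + 1.178 + 0.08532 + 0.09106 = 4.386.
⟨E⟩ = Σ Eᵢ gᵢe^(−Eᵢ/kT) / Z = (0.00582·1.510 + 0.0284·1.522 + 0.0337·1.178 + 0.0737·0.08532 + 0.0867·0.09106) / 4.386 = 0.024 eV.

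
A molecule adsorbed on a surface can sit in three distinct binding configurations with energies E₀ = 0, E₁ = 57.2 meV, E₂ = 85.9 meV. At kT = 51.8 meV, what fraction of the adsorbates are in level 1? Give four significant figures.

0.2178

Eᵢ/kT = 0, 1.10425, 1.65830.
Z = Σ e^(−Eᵢ/kT) = e^(−0) + e^(−1.10425) + e^(−1.65830) = 1.00000 + 0.331459 + 0.190462 = 1.52192.
P₁ = e^(−E₁/kT) / Z = 0.331459/1.52192 = 0.2178.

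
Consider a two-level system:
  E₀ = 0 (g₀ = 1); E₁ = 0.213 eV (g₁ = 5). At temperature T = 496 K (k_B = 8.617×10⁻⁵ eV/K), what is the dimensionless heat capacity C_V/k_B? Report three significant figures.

0.795

k_BT = 8.617×10⁻⁵ × 496 K = 0.042740 eV.
Eᵢ/kT = 0, 4.9836.
Z = Σ gᵢe^(−Eᵢ/kT) = 1·e^(−0) + 5·e^(−4.9836) = 1.0000 + 0.034247 = 1.0342.
⟨E⟩ = 0.0070534 eV, ⟨E²⟩ = 0.0015024 eV².
C_V/k_B = (⟨E²⟩ − ⟨E⟩²)/(kT)² = (0.0015024 − 0.000049750)/0.0018267 = 0.795.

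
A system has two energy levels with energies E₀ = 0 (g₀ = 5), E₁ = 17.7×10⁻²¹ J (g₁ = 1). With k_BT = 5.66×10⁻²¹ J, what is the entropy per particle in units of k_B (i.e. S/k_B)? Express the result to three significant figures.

Eᵢ/kT = 0, 3.1272.
Z = Σ gᵢe^(−Eᵢ/kT) = 5·e^(−0) + 1·e^(−3.1272) = 5.0000 + 0.043840 = 5.0438.
⟨E⟩ = Σ EᵢPᵢ = 0.15385 ×10⁻²¹ J.
S/k_B = ln Z + ⟨E⟩/kT = ln(5.0438) + 0.15385/5.66 = 1.6182 + 0.027182 = 1.65.

1.65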